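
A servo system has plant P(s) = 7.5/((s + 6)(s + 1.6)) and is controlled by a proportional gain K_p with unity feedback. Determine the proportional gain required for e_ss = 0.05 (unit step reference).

K_p = 24.3

The loop is type 0, so e_ss(step) = 1/(1 + K_pos) with K_pos = K_p·P(0).
P(0) = 0.7812. Require 1/(1 + K_p·0.7812) = 0.05, so 1 + 0.7812·K_p = 20.
K_p = (20 − 1)/0.7812 = 24.3.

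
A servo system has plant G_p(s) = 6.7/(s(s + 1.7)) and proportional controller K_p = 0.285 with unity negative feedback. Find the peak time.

T_p = 2.88 s

From 1 + K_pG_p(s) = 0: s² + 1.7s + 1.909 = 0 ⇒ ω_n = 1.382, ζ = 0.6151.
Damped frequency ω_d = ω_n√(1−ζ²) = 1.089 rad/s, so peak time T_p = π/ω_d = 2.88 s.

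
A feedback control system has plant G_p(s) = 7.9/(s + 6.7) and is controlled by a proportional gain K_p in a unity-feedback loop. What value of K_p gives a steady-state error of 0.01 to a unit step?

K_p = 84

The loop is type 0, so e_ss(step) = 1/(1 + K_pos) with K_pos = K_p·G_p(0).
G_p(0) = 1.179. Require 1/(1 + K_p·1.179) = 0.01, so 1 + 1.179·K_p = 100.
K_p = (100 − 1)/1.179 = 84.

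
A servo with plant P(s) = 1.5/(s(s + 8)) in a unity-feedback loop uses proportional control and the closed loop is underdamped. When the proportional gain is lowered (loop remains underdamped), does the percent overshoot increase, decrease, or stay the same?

ζ = 8/(2√(1.5K_p)) rises as K_p falls; higher damping means less overshoot.

decrease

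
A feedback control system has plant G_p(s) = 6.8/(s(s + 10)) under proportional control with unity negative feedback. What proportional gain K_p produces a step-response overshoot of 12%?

From %OS = 100·exp(−πζ/√(1−ζ²)) = 12%, ζ = −ln(0.12)/√(π²+ln²(0.12)) = 0.5594.
Characteristic equation s² + 10s + 6.8K_p = 0 gives ζ = 10/(2√(6.8K_p)).
Setting ζ = 0.5594: √(6.8K_p) = 10/(2·0.5594) = 8.938, so K_p = 79.89/6.8 = 11.7.

K_p = 11.7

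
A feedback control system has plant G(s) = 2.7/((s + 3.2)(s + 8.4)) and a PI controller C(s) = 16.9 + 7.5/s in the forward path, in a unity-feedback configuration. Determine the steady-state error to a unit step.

The open loop C(s)G(s) has a pole at the origin (type 1), so the static position error constant is infinite and e_ss = 1/(1+∞) = 0.

0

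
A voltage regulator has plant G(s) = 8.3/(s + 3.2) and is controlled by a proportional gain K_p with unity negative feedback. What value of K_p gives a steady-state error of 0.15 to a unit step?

K_p = 2.18

Steady-state error for a unit step on this type-0 loop is 1/(1 + K_p·G(0)).
G(0) = 2.594. Require 1/(1 + K_p·2.594) = 0.15, so 1 + 2.594·K_p = 6.667.
K_p = (6.667 − 1)/2.594 = 2.18.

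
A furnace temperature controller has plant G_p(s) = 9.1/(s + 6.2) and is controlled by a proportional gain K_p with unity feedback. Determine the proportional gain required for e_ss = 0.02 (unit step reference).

K_p = 33.4

For a type-0 loop with proportional control, e_ss = 1/(1 + K_p·G_p(0)).
G_p(0) = 1.468. Require 1/(1 + K_p·1.468) = 0.02, so 1 + 1.468·K_p = 50.
K_p = (50 − 1)/1.468 = 33.4.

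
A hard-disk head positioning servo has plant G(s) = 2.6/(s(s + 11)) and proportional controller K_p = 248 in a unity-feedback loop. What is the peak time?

The closed-loop denominator s² + 11s + 644.8 gives ω_n = √644.8 = 25.39 and ζ = 11/(2ω_n) = 0.2166.
Damped frequency ω_d = ω_n√(1−ζ²) = 24.79 rad/s, so peak time T_p = π/ω_d = 0.127 s.

T_p = 0.127 s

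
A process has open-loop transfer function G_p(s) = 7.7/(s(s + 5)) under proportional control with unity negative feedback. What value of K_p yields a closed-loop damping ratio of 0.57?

Closed-loop characteristic equation: s² + 5s + K_p·7.7 = 0.
So ω_n = √(7.7K_p) and 2ζω_n = 5, giving ζ = 5/(2√(7.7K_p)).
Setting ζ = 0.57: √(7.7K_p) = 5/(2·0.57) = 4.386, so K_p = 19.24/7.7 = 2.5.

K_p = 2.5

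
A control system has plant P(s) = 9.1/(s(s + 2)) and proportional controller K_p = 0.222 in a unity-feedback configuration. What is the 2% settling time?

From 1 + K_pP(s) = 0: s² + 2s + 2.02 = 0 ⇒ ω_n = 1.421, ζ = 0.7036.
2% settling time T_s ≈ 4/(ζω_n) = 4/1 = 4 s.

T_s ≈ 4 s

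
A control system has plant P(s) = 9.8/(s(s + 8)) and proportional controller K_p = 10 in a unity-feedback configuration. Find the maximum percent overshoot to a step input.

25%

From 1 + K_pP(s) = 0: s² + 8s + 98 = 0 ⇒ ω_n = 9.899, ζ = 0.4041.
%OS = 100·exp(−πζ/√(1−ζ²)) = 100·exp(−π·0.4041/√0.8367) = 25%.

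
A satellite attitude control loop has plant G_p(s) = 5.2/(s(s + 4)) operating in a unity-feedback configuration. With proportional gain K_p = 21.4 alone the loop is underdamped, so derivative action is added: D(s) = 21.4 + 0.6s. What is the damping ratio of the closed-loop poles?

Forward path: (21.4 + 0.6s)·5.2/(s(s+4)). The closed-loop characteristic equation is s² + (4 + 5.2·0.6)s + 5.2·21.4 = 0.
That is s² + 7.12s + 111.3 = 0, so ω_n = 10.55 rad/s and ζ = 7.12/(2·10.55) = 0.3375.

ζ = 0.337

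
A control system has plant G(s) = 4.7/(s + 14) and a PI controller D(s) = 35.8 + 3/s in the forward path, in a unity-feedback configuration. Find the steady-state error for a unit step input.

The open loop D(s)G(s) has a pole at the origin (type 1), so the static position error constant is infinite and e_ss = 1/(1+∞) = 0.

0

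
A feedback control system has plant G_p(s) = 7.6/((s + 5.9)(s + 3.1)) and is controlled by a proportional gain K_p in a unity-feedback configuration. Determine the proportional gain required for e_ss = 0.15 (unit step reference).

The loop is type 0, so e_ss(step) = 1/(1 + K_pos) with K_pos = K_p·G_p(0).
G_p(0) = 0.4155. Require 1/(1 + K_p·0.4155) = 0.15, so 1 + 0.4155·K_p = 6.667.
K_p = (6.667 − 1)/0.4155 = 13.6.

K_p = 13.6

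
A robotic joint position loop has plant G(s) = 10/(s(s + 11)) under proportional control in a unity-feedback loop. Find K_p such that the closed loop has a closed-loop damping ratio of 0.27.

K_p = 41.5

Closed-loop characteristic equation: s² + 11s + K_p·10 = 0.
So ω_n = √(10K_p) and 2ζω_n = 11, giving ζ = 11/(2√(10K_p)).
Setting ζ = 0.27: √(10K_p) = 11/(2·0.27) = 20.37, so K_p = 415/10 = 41.5.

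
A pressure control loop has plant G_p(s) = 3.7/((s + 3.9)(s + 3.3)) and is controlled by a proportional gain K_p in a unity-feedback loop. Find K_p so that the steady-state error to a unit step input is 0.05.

The loop is type 0, so e_ss(step) = 1/(1 + K_pos) with K_pos = K_p·G_p(0).
G_p(0) = 0.2875. Require 1/(1 + K_p·0.2875) = 0.05, so 1 + 0.2875·K_p = 20.
K_p = (20 − 1)/0.2875 = 66.1.

K_p = 66.1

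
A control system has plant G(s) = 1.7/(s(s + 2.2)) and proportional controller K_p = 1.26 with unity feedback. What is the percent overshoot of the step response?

From 1 + K_pG(s) = 0: s² + 2.2s + 2.142 = 0 ⇒ ω_n = 1.464, ζ = 0.7516.
%OS = 100·exp(−πζ/√(1−ζ²)) = 100·exp(−π·0.7516/√0.4351) = 2.79%.

2.79%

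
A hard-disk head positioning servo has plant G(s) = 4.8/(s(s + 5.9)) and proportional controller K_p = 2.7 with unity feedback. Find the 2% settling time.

T_s ≈ 1.36 s

The closed-loop denominator s² + 5.9s + 12.96 gives ω_n = √12.96 = 3.6 and ζ = 5.9/(2ω_n) = 0.8194.
2% settling time T_s ≈ 4/(ζω_n) = 4/2.95 = 1.36 s.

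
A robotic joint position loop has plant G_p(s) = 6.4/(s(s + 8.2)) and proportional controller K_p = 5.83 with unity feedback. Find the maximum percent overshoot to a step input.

The closed-loop denominator s² + 8.2s + 37.31 gives ω_n = √37.31 = 6.108 and ζ = 8.2/(2ω_n) = 0.6712.
%OS = 100·exp(−πζ/√(1−ζ²)) = 100·exp(−π·0.6712/√0.5495) = 5.82%.

5.82%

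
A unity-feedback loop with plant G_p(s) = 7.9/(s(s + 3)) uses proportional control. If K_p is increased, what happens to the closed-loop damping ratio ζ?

decrease

ζ = 3/(2√(7.9K_p)); increasing K_p raises the denominator, so ζ falls.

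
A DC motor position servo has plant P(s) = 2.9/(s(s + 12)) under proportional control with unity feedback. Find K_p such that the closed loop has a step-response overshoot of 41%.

K_p = 167

From %OS = 100·exp(−πζ/√(1−ζ²)) = 41%, ζ = −ln(0.41)/√(π²+ln²(0.41)) = 0.273.
Characteristic equation s² + 12s + 2.9K_p = 0 gives ζ = 12/(2√(2.9K_p)).
Setting ζ = 0.273: √(2.9K_p) = 12/(2·0.273) = 21.98, so K_p = 483/2.9 = 167.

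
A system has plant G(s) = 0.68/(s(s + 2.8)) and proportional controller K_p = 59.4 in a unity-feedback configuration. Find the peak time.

Closed-loop characteristic equation: s² + 2.8s + 40.39 = 0, so ω_n = 6.355 rad/s and ζ = 2.8/(2·6.355) = 0.2203.
Damped frequency ω_d = ω_n√(1−ζ²) = 6.199 rad/s, so peak time T_p = π/ω_d = 0.507 s.

T_p = 0.507 s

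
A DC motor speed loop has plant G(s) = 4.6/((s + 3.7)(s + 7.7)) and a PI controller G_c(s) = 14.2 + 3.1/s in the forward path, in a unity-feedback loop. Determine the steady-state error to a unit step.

The open loop G_c(s)G(s) has a pole at the origin (type 1), so the static position error constant is infinite and e_ss = 1/(1+∞) = 0.

0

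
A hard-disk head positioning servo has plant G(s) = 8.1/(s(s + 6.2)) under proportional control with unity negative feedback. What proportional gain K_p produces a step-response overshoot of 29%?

From %OS = 100·exp(−πζ/√(1−ζ²)) = 29%, ζ = −ln(0.29)/√(π²+ln²(0.29)) = 0.3666.
Characteristic equation s² + 6.2s + 8.1K_p = 0 gives ζ = 6.2/(2√(8.1K_p)).
Setting ζ = 0.3666: √(8.1K_p) = 6.2/(2·0.3666) = 8.456, so K_p = 71.51/8.1 = 8.83.

K_p = 8.83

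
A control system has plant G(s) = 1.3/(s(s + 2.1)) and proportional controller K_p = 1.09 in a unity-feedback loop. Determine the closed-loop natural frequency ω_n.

ω_n = 1.19 rad/s

The closed-loop denominator is s(s+2.1) + 1.09·1.3 = s² + 2.1s + 1.417.
So ω_n² = 1.417 ⇒ ω_n = 1.19 rad/s, and ζ = 2.1/(2ω_n) = 0.882.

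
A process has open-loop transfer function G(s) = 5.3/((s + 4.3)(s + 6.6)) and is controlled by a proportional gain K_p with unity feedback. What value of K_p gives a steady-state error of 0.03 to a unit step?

K_p = 173

Steady-state error for a unit step on this type-0 loop is 1/(1 + K_p·G(0)).
G(0) = 0.1868. Require 1/(1 + K_p·0.1868) = 0.03, so 1 + 0.1868·K_p = 33.33.
K_p = (33.33 − 1)/0.1868 = 173.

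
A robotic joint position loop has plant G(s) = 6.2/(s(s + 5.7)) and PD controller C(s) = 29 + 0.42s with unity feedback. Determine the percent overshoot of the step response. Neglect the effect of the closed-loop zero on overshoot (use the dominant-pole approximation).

Forward path: (29 + 0.42s)·6.2/(s(s+5.7)). The closed-loop characteristic equation is s² + (5.7 + 6.2·0.42)s + 6.2·29 = 0.
That is s² + 8.304s + 179.8 = 0, so ω_n = 13.41 rad/s and ζ = 8.304/(2·13.41) = 0.3096.
%OS = 100·exp(−πζ/√(1−ζ²)) = 35.9%.

35.9%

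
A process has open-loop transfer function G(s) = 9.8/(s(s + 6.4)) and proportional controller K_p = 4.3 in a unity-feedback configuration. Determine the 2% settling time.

From 1 + K_pG(s) = 0: s² + 6.4s + 42.14 = 0 ⇒ ω_n = 6.492, ζ = 0.4929.
2% settling time T_s ≈ 4/(ζω_n) = 4/3.2 = 1.25 s.

T_s ≈ 1.25 s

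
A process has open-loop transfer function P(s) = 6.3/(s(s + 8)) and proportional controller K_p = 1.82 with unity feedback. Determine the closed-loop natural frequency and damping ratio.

ω_n = 3.39 rad/s, ζ = 1.18

With unity feedback the closed-loop characteristic equation is s² + 8s + 1.82·6.3 = s² + 8s + 11.47 = 0.
Matching s² + 2ζω_n s + ω_n²: ω_n = √11.47 = 3.386 rad/s and 2ζω_n = 8, so ζ = 8/(2·3.386) = 1.18.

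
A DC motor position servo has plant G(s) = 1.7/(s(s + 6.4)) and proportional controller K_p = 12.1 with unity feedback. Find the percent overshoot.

4.38%

Closed-loop characteristic equation: s² + 6.4s + 20.57 = 0, so ω_n = 4.535 rad/s and ζ = 6.4/(2·4.535) = 0.7056.
%OS = 100·exp(−πζ/√(1−ζ²)) = 100·exp(−π·0.7056/√0.5022) = 4.38%.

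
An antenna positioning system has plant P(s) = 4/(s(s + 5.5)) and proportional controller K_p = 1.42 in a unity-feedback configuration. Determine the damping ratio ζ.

ζ = 1.15

The closed-loop denominator is s(s+5.5) + 1.42·4 = s² + 5.5s + 5.68.
Matching s² + 2ζω_n s + ω_n²: ω_n = √5.68 = 2.383 rad/s and 2ζω_n = 5.5, so ζ = 5.5/(2·2.383) = 1.15.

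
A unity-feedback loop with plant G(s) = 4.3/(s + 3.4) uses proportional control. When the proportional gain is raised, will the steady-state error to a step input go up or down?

decrease

The position error constant K_pos = K_p·G(0) grows with K_p, and e_ss = 1/(1+K_pos) falls.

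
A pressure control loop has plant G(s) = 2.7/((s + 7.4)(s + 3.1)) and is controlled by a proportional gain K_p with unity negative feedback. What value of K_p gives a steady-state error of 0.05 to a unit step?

The loop is type 0, so e_ss(step) = 1/(1 + K_pos) with K_pos = K_p·G(0).
G(0) = 0.1177. Require 1/(1 + K_p·0.1177) = 0.05, so 1 + 0.1177·K_p = 20.
K_p = (20 − 1)/0.1177 = 161.

K_p = 161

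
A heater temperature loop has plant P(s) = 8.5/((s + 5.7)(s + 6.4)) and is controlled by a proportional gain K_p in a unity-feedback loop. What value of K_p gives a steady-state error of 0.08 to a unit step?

K_p = 49.4

Steady-state error for a unit step on this type-0 loop is 1/(1 + K_p·P(0)).
P(0) = 0.233. Require 1/(1 + K_p·0.233) = 0.08, so 1 + 0.233·K_p = 12.5.
K_p = (12.5 − 1)/0.233 = 49.4.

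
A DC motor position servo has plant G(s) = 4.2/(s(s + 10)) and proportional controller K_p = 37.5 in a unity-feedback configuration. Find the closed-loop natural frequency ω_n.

ω_n = 12.5 rad/s

The closed-loop denominator is s(s+10) + 37.5·4.2 = s² + 10s + 157.5.
Matching s² + 2ζω_n s + ω_n²: ω_n = √157.5 = 12.55 rad/s and 2ζω_n = 10, so ζ = 10/(2·12.55) = 0.398.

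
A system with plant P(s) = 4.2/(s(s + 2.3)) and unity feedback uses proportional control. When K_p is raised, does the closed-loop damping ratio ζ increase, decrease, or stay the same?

decrease

ζ = 2.3/(2√(4.2K_p)); increasing K_p raises the denominator, so ζ falls.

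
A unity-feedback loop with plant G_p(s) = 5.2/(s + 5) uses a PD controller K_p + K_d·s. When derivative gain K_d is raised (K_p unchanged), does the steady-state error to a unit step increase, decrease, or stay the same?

unchanged

K_d affects only the transient (the s-coefficient); the DC loop gain, and hence e_ss, depends only on K_p.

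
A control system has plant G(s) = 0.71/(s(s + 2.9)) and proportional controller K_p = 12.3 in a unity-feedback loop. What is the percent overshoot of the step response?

From 1 + K_pG(s) = 0: s² + 2.9s + 8.733 = 0 ⇒ ω_n = 2.955, ζ = 0.4907.
%OS = 100·exp(−πζ/√(1−ζ²)) = 100·exp(−π·0.4907/√0.7592) = 17%.

17%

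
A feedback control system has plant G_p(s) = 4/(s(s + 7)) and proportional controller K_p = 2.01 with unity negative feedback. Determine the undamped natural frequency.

ω_n = 2.84 rad/s

The closed-loop denominator is s(s+7) + 2.01·4 = s² + 7s + 8.04.
Matching s² + 2ζω_n s + ω_n²: ω_n = √8.04 = 2.835 rad/s and 2ζω_n = 7, so ζ = 7/(2·2.835) = 1.23.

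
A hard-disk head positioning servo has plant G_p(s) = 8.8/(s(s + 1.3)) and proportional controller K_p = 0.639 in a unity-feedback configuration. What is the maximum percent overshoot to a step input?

40.8%

From 1 + K_pG_p(s) = 0: s² + 1.3s + 5.623 = 0 ⇒ ω_n = 2.371, ζ = 0.2741.
%OS = 100·exp(−πζ/√(1−ζ²)) = 100·exp(−π·0.2741/√0.9249) = 40.8%.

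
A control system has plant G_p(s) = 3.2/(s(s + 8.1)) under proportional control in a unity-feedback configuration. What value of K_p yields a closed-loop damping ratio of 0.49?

K_p = 21.3

Closed-loop characteristic equation: s² + 8.1s + K_p·3.2 = 0.
So ω_n = √(3.2K_p) and 2ζω_n = 8.1, giving ζ = 8.1/(2√(3.2K_p)).
Setting ζ = 0.49: √(3.2K_p) = 8.1/(2·0.49) = 8.265, so K_p = 68.32/3.2 = 21.3.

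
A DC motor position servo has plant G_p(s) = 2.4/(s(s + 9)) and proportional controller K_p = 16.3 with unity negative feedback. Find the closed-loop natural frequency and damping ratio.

ω_n = 6.25 rad/s, ζ = 0.719

The closed-loop denominator is s(s+9) + 16.3·2.4 = s² + 9s + 39.12.
Matching s² + 2ζω_n s + ω_n²: ω_n = √39.12 = 6.255 rad/s and 2ζω_n = 9, so ζ = 9/(2·6.255) = 0.719.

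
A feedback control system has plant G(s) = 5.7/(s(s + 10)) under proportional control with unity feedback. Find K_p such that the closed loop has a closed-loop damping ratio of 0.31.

Closed-loop characteristic equation: s² + 10s + K_p·5.7 = 0.
So ω_n = √(5.7K_p) and 2ζω_n = 10, giving ζ = 10/(2√(5.7K_p)).
Setting ζ = 0.31: √(5.7K_p) = 10/(2·0.31) = 16.13, so K_p = 260.1/5.7 = 45.6.

K_p = 45.6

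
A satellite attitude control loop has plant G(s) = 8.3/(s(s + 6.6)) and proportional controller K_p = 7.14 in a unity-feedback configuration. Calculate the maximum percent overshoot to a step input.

22.5%

From 1 + K_pG(s) = 0: s² + 6.6s + 59.26 = 0 ⇒ ω_n = 7.698, ζ = 0.4287.
%OS = 100·exp(−πζ/√(1−ζ²)) = 100·exp(−π·0.4287/√0.8162) = 22.5%.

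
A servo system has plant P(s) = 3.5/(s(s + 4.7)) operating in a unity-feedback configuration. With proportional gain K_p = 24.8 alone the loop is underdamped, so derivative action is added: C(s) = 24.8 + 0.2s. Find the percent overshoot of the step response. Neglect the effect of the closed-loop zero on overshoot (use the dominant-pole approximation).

Forward path: (24.8 + 0.2s)·3.5/(s(s+4.7)). The closed-loop characteristic equation is s² + (4.7 + 3.5·0.2)s + 3.5·24.8 = 0.
That is s² + 5.4s + 86.8 = 0, so ω_n = 9.317 rad/s and ζ = 5.4/(2·9.317) = 0.2898.
%OS = 100·exp(−πζ/√(1−ζ²)) = 38.6%.

38.6%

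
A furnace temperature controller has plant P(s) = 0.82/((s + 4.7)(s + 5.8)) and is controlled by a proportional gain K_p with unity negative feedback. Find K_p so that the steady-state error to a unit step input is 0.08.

Steady-state error for a unit step on this type-0 loop is 1/(1 + K_p·P(0)).
P(0) = 0.03008. Require 1/(1 + K_p·0.03008) = 0.08, so 1 + 0.03008·K_p = 12.5.
K_p = (12.5 − 1)/0.03008 = 382.

K_p = 382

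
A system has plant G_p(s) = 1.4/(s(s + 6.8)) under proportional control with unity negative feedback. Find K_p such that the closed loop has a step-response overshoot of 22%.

K_p = 43.8

From %OS = 100·exp(−πζ/√(1−ζ²)) = 22%, ζ = −ln(0.22)/√(π²+ln²(0.22)) = 0.4342.
Characteristic equation s² + 6.8s + 1.4K_p = 0 gives ζ = 6.8/(2√(1.4K_p)).
Setting ζ = 0.4342: √(1.4K_p) = 6.8/(2·0.4342) = 7.831, so K_p = 61.33/1.4 = 43.8.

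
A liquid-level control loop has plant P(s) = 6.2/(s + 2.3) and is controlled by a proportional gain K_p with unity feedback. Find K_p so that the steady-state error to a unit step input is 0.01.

For a type-0 loop with proportional control, e_ss = 1/(1 + K_p·P(0)).
P(0) = 2.696. Require 1/(1 + K_p·2.696) = 0.01, so 1 + 2.696·K_p = 100.
K_p = (100 − 1)/2.696 = 36.7.

K_p = 36.7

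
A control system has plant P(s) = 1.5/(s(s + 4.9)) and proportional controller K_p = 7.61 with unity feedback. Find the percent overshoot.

3.66%

Closed-loop characteristic equation: s² + 4.9s + 11.42 = 0, so ω_n = 3.379 rad/s and ζ = 4.9/(2·3.379) = 0.7252.
%OS = 100·exp(−πζ/√(1−ζ²)) = 100·exp(−π·0.7252/√0.4742) = 3.66%.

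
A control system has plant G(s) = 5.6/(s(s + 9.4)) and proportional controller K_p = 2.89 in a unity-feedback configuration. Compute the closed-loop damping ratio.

ζ = 1.17

The closed-loop denominator is s(s+9.4) + 2.89·5.6 = s² + 9.4s + 16.18.
So ω_n² = 16.18 ⇒ ω_n = 4.023 rad/s, and ζ = 9.4/(2ω_n) = 1.17.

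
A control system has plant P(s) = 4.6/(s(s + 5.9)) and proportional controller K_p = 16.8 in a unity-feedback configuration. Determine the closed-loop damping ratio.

ζ = 0.336

1 + K_p·P(s) = 0 gives s² + 5.9s + 77.28 = 0.
Matching s² + 2ζω_n s + ω_n²: ω_n = √77.28 = 8.791 rad/s and 2ζω_n = 5.9, so ζ = 5.9/(2·8.791) = 0.336.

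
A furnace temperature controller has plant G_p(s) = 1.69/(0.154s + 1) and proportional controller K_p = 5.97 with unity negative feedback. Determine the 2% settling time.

Closed loop: T(s) = K_p·G_p/(1+K_p·G_p) = 10.09/(0.154s + 1 + 10.09), with pole at s = −(1 + 10.09)/0.154 = −72.01.
τ = 1/72.01 = 0.01389 s, so 2% settling time ≈ 4τ = 0.0555 s.

T_s ≈ 0.0555 s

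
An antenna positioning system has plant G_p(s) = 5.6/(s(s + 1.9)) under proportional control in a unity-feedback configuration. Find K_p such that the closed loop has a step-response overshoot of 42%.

From %OS = 100·exp(−πζ/√(1−ζ²)) = 42%, ζ = −ln(0.42)/√(π²+ln²(0.42)) = 0.2662.
Characteristic equation s² + 1.9s + 5.6K_p = 0 gives ζ = 1.9/(2√(5.6K_p)).
Setting ζ = 0.2662: √(5.6K_p) = 1.9/(2·0.2662) = 3.569, so K_p = 12.74/5.6 = 2.27.

K_p = 2.27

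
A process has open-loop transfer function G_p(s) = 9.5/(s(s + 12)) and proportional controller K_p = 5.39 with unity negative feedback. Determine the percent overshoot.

The closed-loop denominator s² + 12s + 51.2 gives ω_n = √51.2 = 7.156 and ζ = 12/(2ω_n) = 0.8385.
%OS = 100·exp(−πζ/√(1−ζ²)) = 100·exp(−π·0.8385/√0.2969) = 0.795%.

0.795%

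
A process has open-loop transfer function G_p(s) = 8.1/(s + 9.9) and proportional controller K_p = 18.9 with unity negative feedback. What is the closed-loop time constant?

Closed-loop transfer function: T(s) = K_p·G_p(s)/(1 + K_p·G_p(s)) = 153.1/(s + 9.9 + 153.1) = 153.1/(s + 163).
Time constant τ = 1/163 = 0.00614 s.

τ = 0.00614 s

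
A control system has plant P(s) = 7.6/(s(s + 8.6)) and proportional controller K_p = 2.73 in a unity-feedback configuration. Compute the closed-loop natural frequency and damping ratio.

ω_n = 4.55 rad/s, ζ = 0.944

The closed-loop denominator is s(s+8.6) + 2.73·7.6 = s² + 8.6s + 20.75.
So ω_n² = 20.75 ⇒ ω_n = 4.555 rad/s, and ζ = 8.6/(2ω_n) = 0.944.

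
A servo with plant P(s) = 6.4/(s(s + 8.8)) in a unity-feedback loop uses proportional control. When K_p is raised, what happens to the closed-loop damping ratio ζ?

decrease

ζ = 8.8/(2√(6.4K_p)); increasing K_p raises the denominator, so ζ falls.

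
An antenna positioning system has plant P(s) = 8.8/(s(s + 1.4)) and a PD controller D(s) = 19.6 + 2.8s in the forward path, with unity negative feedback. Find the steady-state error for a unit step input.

0

The open loop D(s)P(s) has a pole at the origin (type 1), so the static position error constant is infinite and e_ss = 1/(1+∞) = 0.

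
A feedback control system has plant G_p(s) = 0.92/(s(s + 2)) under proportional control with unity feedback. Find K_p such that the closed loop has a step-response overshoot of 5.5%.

K_p = 2.36

From %OS = 100·exp(−πζ/√(1−ζ²)) = 5.5%, ζ = −ln(0.055)/√(π²+ln²(0.055)) = 0.6783.
Characteristic equation s² + 2s + 0.92K_p = 0 gives ζ = 2/(2√(0.92K_p)).
Setting ζ = 0.6783: √(0.92K_p) = 2/(2·0.6783) = 1.474, so K_p = 2.173/0.92 = 2.36.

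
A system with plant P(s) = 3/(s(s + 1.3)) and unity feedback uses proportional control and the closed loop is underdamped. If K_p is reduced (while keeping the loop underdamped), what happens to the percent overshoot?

decrease

ζ = 1.3/(2√(3K_p)) rises as K_p falls; higher damping means less overshoot.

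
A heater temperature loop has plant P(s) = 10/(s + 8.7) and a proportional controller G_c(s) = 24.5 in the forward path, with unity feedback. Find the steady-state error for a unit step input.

The loop is type 0. Static position error constant K_pos = G_c(0)·P(0) = 24.5·1.149 = 28.16.
Steady-state error to a unit step: e_ss = 1/(1+K_pos) = 1/29.16 = 0.0343.

0.0343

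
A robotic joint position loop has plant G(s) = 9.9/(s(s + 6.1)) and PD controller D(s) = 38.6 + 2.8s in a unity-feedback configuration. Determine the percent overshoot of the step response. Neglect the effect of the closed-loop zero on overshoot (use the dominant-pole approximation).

0.444%

Forward path: (38.6 + 2.8s)·9.9/(s(s+6.1)). The closed-loop characteristic equation is s² + (6.1 + 9.9·2.8)s + 9.9·38.6 = 0.
That is s² + 33.82s + 382.1 = 0, so ω_n = 19.55 rad/s and ζ = 33.82/(2·19.55) = 0.865.
%OS = 100·exp(−πζ/√(1−ζ²)) = 0.444%.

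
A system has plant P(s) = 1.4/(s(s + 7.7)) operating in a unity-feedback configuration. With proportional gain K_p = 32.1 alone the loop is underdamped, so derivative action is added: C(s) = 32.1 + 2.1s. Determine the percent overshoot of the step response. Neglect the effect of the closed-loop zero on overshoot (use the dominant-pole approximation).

1.66%

Forward path: (32.1 + 2.1s)·1.4/(s(s+7.7)). The closed-loop characteristic equation is s² + (7.7 + 1.4·2.1)s + 1.4·32.1 = 0.
That is s² + 10.64s + 44.94 = 0, so ω_n = 6.704 rad/s and ζ = 10.64/(2·6.704) = 0.7936.
%OS = 100·exp(−πζ/√(1−ζ²)) = 1.66%.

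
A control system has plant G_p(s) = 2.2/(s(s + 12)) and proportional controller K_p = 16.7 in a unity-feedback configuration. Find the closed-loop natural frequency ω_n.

ω_n = 6.06 rad/s

The closed-loop denominator is s(s+12) + 16.7·2.2 = s² + 12s + 36.74.
Matching s² + 2ζω_n s + ω_n²: ω_n = √36.74 = 6.061 rad/s and 2ζω_n = 12, so ζ = 12/(2·6.061) = 0.99.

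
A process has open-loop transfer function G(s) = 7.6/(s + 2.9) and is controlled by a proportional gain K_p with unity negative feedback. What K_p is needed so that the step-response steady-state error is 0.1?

K_p = 3.43

The loop is type 0, so e_ss(step) = 1/(1 + K_pos) with K_pos = K_p·G(0).
G(0) = 2.621. Require 1/(1 + K_p·2.621) = 0.1, so 1 + 2.621·K_p = 10.
K_p = (10 − 1)/2.621 = 3.43.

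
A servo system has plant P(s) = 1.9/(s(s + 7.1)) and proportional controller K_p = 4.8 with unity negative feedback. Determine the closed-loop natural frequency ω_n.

1 + K_p·P(s) = 0 gives s² + 7.1s + 9.12 = 0.
Matching s² + 2ζω_n s + ω_n²: ω_n = √9.12 = 3.02 rad/s and 2ζω_n = 7.1, so ζ = 7.1/(2·3.02) = 1.18.

ω_n = 3.02 rad/s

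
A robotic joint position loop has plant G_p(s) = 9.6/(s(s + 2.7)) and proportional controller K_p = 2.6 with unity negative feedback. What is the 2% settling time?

T_s ≈ 2.96 s

The closed-loop denominator s² + 2.7s + 24.96 gives ω_n = √24.96 = 4.996 and ζ = 2.7/(2ω_n) = 0.2702.
2% settling time T_s ≈ 4/(ζω_n) = 4/1.35 = 2.96 s.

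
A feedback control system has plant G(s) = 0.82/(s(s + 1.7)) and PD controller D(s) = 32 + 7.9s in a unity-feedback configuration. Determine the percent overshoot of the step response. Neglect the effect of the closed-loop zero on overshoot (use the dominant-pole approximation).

Forward path: (32 + 7.9s)·0.82/(s(s+1.7)). The closed-loop characteristic equation is s² + (1.7 + 0.82·7.9)s + 0.82·32 = 0.
That is s² + 8.178s + 26.24 = 0, so ω_n = 5.122 rad/s and ζ = 8.178/(2·5.122) = 0.7982.
%OS = 100·exp(−πζ/√(1−ζ²)) = 1.56%.

1.56%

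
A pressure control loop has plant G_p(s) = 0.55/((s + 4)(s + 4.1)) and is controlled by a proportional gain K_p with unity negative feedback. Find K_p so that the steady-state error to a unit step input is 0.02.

K_p = 1460

For a type-0 loop with proportional control, e_ss = 1/(1 + K_p·G_p(0)).
G_p(0) = 0.03354. Require 1/(1 + K_p·0.03354) = 0.02, so 1 + 0.03354·K_p = 50.
K_p = (50 − 1)/0.03354 = 1460.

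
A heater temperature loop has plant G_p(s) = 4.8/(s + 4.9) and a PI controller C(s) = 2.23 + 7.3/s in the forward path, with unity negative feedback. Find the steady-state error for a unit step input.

The open loop C(s)G_p(s) has a pole at the origin (type 1), so the static position error constant is infinite and e_ss = 1/(1+∞) = 0.

0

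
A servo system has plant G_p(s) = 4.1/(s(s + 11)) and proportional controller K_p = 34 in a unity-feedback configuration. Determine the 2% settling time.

T_s ≈ 0.727 s

From 1 + K_pG_p(s) = 0: s² + 11s + 139.4 = 0 ⇒ ω_n = 11.81, ζ = 0.4658.
2% settling time T_s ≈ 4/(ζω_n) = 4/5.5 = 0.727 s.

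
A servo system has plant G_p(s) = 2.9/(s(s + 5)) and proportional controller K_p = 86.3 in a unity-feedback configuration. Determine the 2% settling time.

T_s ≈ 1.6 s

From 1 + K_pG_p(s) = 0: s² + 5s + 250.3 = 0 ⇒ ω_n = 15.82, ζ = 0.158.
2% settling time T_s ≈ 4/(ζω_n) = 4/2.5 = 1.6 s.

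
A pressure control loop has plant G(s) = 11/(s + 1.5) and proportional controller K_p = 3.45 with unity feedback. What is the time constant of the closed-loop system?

τ = 0.0253 s

Closed-loop transfer function: T(s) = K_p·G(s)/(1 + K_p·G(s)) = 37.95/(s + 1.5 + 37.95) = 37.95/(s + 39.45).
Time constant τ = 1/39.45 = 0.0253 s.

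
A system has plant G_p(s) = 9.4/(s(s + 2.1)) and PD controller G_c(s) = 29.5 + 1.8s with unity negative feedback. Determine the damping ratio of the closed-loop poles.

Forward path: (29.5 + 1.8s)·9.4/(s(s+2.1)). The closed-loop characteristic equation is s² + (2.1 + 9.4·1.8)s + 9.4·29.5 = 0.
That is s² + 19.02s + 277.3 = 0, so ω_n = 16.65 rad/s and ζ = 19.02/(2·16.65) = 0.5711.

ζ = 0.571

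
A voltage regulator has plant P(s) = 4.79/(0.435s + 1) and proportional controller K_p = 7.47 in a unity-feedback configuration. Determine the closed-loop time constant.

τ = 0.0118 s

Closed loop: T(s) = K_p·P/(1+K_p·P) = 35.78/(0.435s + 1 + 35.78), with pole at s = −(1 + 35.78)/0.435 = −84.55.
Closed-loop time constant τ = 1/84.55 = 0.0118 s.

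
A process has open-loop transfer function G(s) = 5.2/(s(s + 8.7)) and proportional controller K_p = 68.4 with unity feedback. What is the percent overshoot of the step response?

Closed-loop characteristic equation: s² + 8.7s + 355.7 = 0, so ω_n = 18.86 rad/s and ζ = 8.7/(2·18.86) = 0.2307.
%OS = 100·exp(−πζ/√(1−ζ²)) = 100·exp(−π·0.2307/√0.9468) = 47.5%.

47.5%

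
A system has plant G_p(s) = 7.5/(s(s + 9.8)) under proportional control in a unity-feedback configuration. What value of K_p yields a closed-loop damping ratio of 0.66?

Closed-loop characteristic equation: s² + 9.8s + K_p·7.5 = 0.
So ω_n = √(7.5K_p) and 2ζω_n = 9.8, giving ζ = 9.8/(2√(7.5K_p)).
Setting ζ = 0.66: √(7.5K_p) = 9.8/(2·0.66) = 7.424, so K_p = 55.12/7.5 = 7.35.

K_p = 7.35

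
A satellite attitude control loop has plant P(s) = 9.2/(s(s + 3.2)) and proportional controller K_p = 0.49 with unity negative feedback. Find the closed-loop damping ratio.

The closed-loop denominator is s(s+3.2) + 0.49·9.2 = s² + 3.2s + 4.508.
Matching s² + 2ζω_n s + ω_n²: ω_n = √4.508 = 2.123 rad/s and 2ζω_n = 3.2, so ζ = 3.2/(2·2.123) = 0.754.

ζ = 0.754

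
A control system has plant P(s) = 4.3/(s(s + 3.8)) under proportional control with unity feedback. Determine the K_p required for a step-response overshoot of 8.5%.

K_p = 2.2

From %OS = 100·exp(−πζ/√(1−ζ²)) = 8.5%, ζ = −ln(0.085)/√(π²+ln²(0.085)) = 0.6173.
Characteristic equation s² + 3.8s + 4.3K_p = 0 gives ζ = 3.8/(2√(4.3K_p)).
Setting ζ = 0.6173: √(4.3K_p) = 3.8/(2·0.6173) = 3.078, so K_p = 9.473/4.3 = 2.2.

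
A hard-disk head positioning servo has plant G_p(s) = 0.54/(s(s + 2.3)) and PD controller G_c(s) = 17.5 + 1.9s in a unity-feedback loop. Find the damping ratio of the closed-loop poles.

Forward path: (17.5 + 1.9s)·0.54/(s(s+2.3)). The closed-loop characteristic equation is s² + (2.3 + 0.54·1.9)s + 0.54·17.5 = 0.
That is s² + 3.326s + 9.45 = 0, so ω_n = 3.074 rad/s and ζ = 3.326/(2·3.074) = 0.541.

ζ = 0.541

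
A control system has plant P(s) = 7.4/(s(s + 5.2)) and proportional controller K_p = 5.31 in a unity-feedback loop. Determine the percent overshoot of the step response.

The closed-loop denominator s² + 5.2s + 39.29 gives ω_n = √39.29 = 6.268 and ζ = 5.2/(2ω_n) = 0.4148.
%OS = 100·exp(−πζ/√(1−ζ²)) = 100·exp(−π·0.4148/√0.828) = 23.9%.

23.9%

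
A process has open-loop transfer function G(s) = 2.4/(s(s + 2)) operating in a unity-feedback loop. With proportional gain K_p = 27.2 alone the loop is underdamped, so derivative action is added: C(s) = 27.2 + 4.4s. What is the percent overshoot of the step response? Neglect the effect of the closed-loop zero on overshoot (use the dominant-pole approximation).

2.06%

Forward path: (27.2 + 4.4s)·2.4/(s(s+2)). The closed-loop characteristic equation is s² + (2 + 2.4·4.4)s + 2.4·27.2 = 0.
That is s² + 12.56s + 65.28 = 0, so ω_n = 8.08 rad/s and ζ = 12.56/(2·8.08) = 0.7773.
%OS = 100·exp(−πζ/√(1−ζ²)) = 2.06%.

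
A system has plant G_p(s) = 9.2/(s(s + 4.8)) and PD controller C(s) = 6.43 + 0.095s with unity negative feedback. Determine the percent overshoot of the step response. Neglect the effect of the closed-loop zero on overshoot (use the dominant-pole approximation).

28.7%

Forward path: (6.43 + 0.095s)·9.2/(s(s+4.8)). The closed-loop characteristic equation is s² + (4.8 + 9.2·0.095)s + 9.2·6.43 = 0.
That is s² + 5.674s + 59.16 = 0, so ω_n = 7.691 rad/s and ζ = 5.674/(2·7.691) = 0.3689.
%OS = 100·exp(−πζ/√(1−ζ²)) = 28.7%.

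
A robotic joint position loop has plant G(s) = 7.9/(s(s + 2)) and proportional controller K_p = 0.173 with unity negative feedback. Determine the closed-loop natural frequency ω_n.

With unity feedback the closed-loop characteristic equation is s² + 2s + 0.173·7.9 = s² + 2s + 1.367 = 0.
So ω_n² = 1.367 ⇒ ω_n = 1.169 rad/s, and ζ = 2/(2ω_n) = 0.855.

ω_n = 1.17 rad/s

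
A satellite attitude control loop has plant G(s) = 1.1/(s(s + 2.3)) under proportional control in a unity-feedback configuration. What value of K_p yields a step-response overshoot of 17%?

K_p = 4.98

From %OS = 100·exp(−πζ/√(1−ζ²)) = 17%, ζ = −ln(0.17)/√(π²+ln²(0.17)) = 0.4913.
Characteristic equation s² + 2.3s + 1.1K_p = 0 gives ζ = 2.3/(2√(1.1K_p)).
Setting ζ = 0.4913: √(1.1K_p) = 2.3/(2·0.4913) = 2.341, so K_p = 5.48/1.1 = 4.98.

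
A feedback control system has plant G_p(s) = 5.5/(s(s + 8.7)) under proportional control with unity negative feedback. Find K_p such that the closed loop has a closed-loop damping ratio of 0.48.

K_p = 14.9

Closed-loop characteristic equation: s² + 8.7s + K_p·5.5 = 0.
So ω_n = √(5.5K_p) and 2ζω_n = 8.7, giving ζ = 8.7/(2√(5.5K_p)).
Setting ζ = 0.48: √(5.5K_p) = 8.7/(2·0.48) = 9.062, so K_p = 82.13/5.5 = 14.9.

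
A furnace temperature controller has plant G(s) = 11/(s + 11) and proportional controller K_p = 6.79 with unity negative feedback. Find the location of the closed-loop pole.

Closed-loop transfer function: T(s) = K_p·G(s)/(1 + K_p·G(s)) = 74.69/(s + 11 + 74.69) = 74.69/(s + 85.69).
The closed-loop pole is at s = −85.69.

s = -85.69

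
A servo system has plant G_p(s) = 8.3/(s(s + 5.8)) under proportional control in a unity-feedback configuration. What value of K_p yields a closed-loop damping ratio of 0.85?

K_p = 1.4

Closed-loop characteristic equation: s² + 5.8s + K_p·8.3 = 0.
So ω_n = √(8.3K_p) and 2ζω_n = 5.8, giving ζ = 5.8/(2√(8.3K_p)).
Setting ζ = 0.85: √(8.3K_p) = 5.8/(2·0.85) = 3.412, so K_p = 11.64/8.3 = 1.4.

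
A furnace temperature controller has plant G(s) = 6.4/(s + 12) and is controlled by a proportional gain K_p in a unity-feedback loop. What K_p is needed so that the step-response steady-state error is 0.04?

Steady-state error for a unit step on this type-0 loop is 1/(1 + K_p·G(0)).
G(0) = 0.5333. Require 1/(1 + K_p·0.5333) = 0.04, so 1 + 0.5333·K_p = 25.
K_p = (25 − 1)/0.5333 = 45.

K_p = 45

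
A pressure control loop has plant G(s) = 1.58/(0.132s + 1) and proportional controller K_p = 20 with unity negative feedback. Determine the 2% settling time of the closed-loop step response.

T_s ≈ 0.0162 s

Closed loop: T(s) = K_p·G/(1+K_p·G) = 31.6/(0.132s + 1 + 31.6), with pole at s = −(1 + 31.6)/0.132 = −247.
τ = 1/247 = 0.004049 s, so 2% settling time ≈ 4τ = 0.0162 s.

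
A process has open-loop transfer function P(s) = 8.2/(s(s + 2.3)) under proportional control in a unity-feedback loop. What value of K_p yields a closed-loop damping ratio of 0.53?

Closed-loop characteristic equation: s² + 2.3s + K_p·8.2 = 0.
So ω_n = √(8.2K_p) and 2ζω_n = 2.3, giving ζ = 2.3/(2√(8.2K_p)).
Setting ζ = 0.53: √(8.2K_p) = 2.3/(2·0.53) = 2.17, so K_p = 4.708/8.2 = 0.574.

K_p = 0.574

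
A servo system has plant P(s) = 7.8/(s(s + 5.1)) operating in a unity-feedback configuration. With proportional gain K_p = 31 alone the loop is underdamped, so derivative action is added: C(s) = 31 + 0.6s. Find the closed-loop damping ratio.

ζ = 0.314

Forward path: (31 + 0.6s)·7.8/(s(s+5.1)). The closed-loop characteristic equation is s² + (5.1 + 7.8·0.6)s + 7.8·31 = 0.
That is s² + 9.78s + 241.8 = 0, so ω_n = 15.55 rad/s and ζ = 9.78/(2·15.55) = 0.3145.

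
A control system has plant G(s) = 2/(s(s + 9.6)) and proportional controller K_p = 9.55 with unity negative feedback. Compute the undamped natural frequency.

ω_n = 4.37 rad/s

1 + K_p·G(s) = 0 gives s² + 9.6s + 19.1 = 0.
Matching s² + 2ζω_n s + ω_n²: ω_n = √19.1 = 4.37 rad/s and 2ζω_n = 9.6, so ζ = 9.6/(2·4.37) = 1.1.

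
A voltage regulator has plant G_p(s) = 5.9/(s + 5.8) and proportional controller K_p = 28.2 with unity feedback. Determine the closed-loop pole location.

Closed-loop transfer function: T(s) = K_p·G_p(s)/(1 + K_p·G_p(s)) = 166.4/(s + 5.8 + 166.4) = 166.4/(s + 172.2).
The closed-loop pole is at s = −172.2.

s = -172.2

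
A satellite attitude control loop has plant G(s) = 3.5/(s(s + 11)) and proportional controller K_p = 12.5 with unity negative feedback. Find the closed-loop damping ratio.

With unity feedback the closed-loop characteristic equation is s² + 11s + 12.5·3.5 = s² + 11s + 43.75 = 0.
Matching s² + 2ζω_n s + ω_n²: ω_n = √43.75 = 6.614 rad/s and 2ζω_n = 11, so ζ = 11/(2·6.614) = 0.832.

ζ = 0.832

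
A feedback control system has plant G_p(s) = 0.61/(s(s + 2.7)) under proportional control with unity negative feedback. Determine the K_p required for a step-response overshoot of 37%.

K_p = 32.8

From %OS = 100·exp(−πζ/√(1−ζ²)) = 37%, ζ = −ln(0.37)/√(π²+ln²(0.37)) = 0.3017.
Characteristic equation s² + 2.7s + 0.61K_p = 0 gives ζ = 2.7/(2√(0.61K_p)).
Setting ζ = 0.3017: √(0.61K_p) = 2.7/(2·0.3017) = 4.474, so K_p = 20.02/0.61 = 32.8.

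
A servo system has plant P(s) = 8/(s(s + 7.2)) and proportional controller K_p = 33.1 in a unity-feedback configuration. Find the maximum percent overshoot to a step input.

49%

The closed-loop denominator s² + 7.2s + 264.8 gives ω_n = √264.8 = 16.27 and ζ = 7.2/(2ω_n) = 0.2212.
%OS = 100·exp(−πζ/√(1−ζ²)) = 100·exp(−π·0.2212/√0.9511) = 49%.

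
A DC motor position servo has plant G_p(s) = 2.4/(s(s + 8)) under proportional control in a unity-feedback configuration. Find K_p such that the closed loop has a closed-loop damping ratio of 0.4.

Closed-loop characteristic equation: s² + 8s + K_p·2.4 = 0.
So ω_n = √(2.4K_p) and 2ζω_n = 8, giving ζ = 8/(2√(2.4K_p)).
Setting ζ = 0.4: √(2.4K_p) = 8/(2·0.4) = 10, so K_p = 100/2.4 = 41.7.

K_p = 41.7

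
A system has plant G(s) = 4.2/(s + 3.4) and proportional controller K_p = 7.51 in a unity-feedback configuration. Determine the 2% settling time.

T_s ≈ 0.114 s

Closed-loop transfer function: T(s) = K_p·G(s)/(1 + K_p·G(s)) = 31.54/(s + 3.4 + 31.54) = 31.54/(s + 34.94).
Time constant τ = 1/34.94 = 0.02862 s, so the 2% settling time is about 4τ = 0.114 s.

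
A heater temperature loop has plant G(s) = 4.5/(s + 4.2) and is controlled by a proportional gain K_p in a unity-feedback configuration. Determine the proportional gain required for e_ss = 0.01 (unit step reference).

For a type-0 loop with proportional control, e_ss = 1/(1 + K_p·G(0)).
G(0) = 1.071. Require 1/(1 + K_p·1.071) = 0.01, so 1 + 1.071·K_p = 100.
K_p = (100 − 1)/1.071 = 92.4.

K_p = 92.4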